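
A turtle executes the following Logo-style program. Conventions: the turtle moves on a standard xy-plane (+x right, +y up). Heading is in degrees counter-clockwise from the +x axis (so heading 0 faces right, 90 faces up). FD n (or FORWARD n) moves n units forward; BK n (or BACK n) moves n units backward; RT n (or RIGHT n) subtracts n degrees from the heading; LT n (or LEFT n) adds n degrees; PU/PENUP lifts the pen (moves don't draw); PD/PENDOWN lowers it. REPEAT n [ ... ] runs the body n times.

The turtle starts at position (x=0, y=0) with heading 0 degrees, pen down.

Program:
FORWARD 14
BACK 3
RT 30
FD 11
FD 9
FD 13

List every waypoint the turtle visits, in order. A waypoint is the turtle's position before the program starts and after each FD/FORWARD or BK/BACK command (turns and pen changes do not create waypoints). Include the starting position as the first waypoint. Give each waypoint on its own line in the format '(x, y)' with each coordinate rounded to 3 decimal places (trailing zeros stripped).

Answer: (0, 0)
(14, 0)
(11, 0)
(20.526, -5.5)
(28.321, -10)
(39.579, -16.5)

Derivation:
Executing turtle program step by step:
Start: pos=(0,0), heading=0, pen down
FD 14: (0,0) -> (14,0) [heading=0, draw]
BK 3: (14,0) -> (11,0) [heading=0, draw]
RT 30: heading 0 -> 330
FD 11: (11,0) -> (20.526,-5.5) [heading=330, draw]
FD 9: (20.526,-5.5) -> (28.321,-10) [heading=330, draw]
FD 13: (28.321,-10) -> (39.579,-16.5) [heading=330, draw]
Final: pos=(39.579,-16.5), heading=330, 5 segment(s) drawn
Waypoints (6 total):
(0, 0)
(14, 0)
(11, 0)
(20.526, -5.5)
(28.321, -10)
(39.579, -16.5)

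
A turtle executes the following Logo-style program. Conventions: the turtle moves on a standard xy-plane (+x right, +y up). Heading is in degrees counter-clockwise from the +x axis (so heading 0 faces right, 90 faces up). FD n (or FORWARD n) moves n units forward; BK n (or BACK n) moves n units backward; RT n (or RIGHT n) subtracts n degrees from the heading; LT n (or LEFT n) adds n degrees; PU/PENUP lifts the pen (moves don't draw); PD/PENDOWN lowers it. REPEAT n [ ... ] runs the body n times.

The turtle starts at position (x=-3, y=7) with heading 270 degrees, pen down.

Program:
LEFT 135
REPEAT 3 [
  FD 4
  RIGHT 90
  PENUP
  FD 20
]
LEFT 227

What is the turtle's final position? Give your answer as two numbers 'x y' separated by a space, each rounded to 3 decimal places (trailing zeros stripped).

Answer: -14.314 -9.971

Derivation:
Executing turtle program step by step:
Start: pos=(-3,7), heading=270, pen down
LT 135: heading 270 -> 45
REPEAT 3 [
  -- iteration 1/3 --
  FD 4: (-3,7) -> (-0.172,9.828) [heading=45, draw]
  RT 90: heading 45 -> 315
  PU: pen up
  FD 20: (-0.172,9.828) -> (13.971,-4.314) [heading=315, move]
  -- iteration 2/3 --
  FD 4: (13.971,-4.314) -> (16.799,-7.142) [heading=315, move]
  RT 90: heading 315 -> 225
  PU: pen up
  FD 20: (16.799,-7.142) -> (2.657,-21.284) [heading=225, move]
  -- iteration 3/3 --
  FD 4: (2.657,-21.284) -> (-0.172,-24.113) [heading=225, move]
  RT 90: heading 225 -> 135
  PU: pen up
  FD 20: (-0.172,-24.113) -> (-14.314,-9.971) [heading=135, move]
]
LT 227: heading 135 -> 2
Final: pos=(-14.314,-9.971), heading=2, 1 segment(s) drawn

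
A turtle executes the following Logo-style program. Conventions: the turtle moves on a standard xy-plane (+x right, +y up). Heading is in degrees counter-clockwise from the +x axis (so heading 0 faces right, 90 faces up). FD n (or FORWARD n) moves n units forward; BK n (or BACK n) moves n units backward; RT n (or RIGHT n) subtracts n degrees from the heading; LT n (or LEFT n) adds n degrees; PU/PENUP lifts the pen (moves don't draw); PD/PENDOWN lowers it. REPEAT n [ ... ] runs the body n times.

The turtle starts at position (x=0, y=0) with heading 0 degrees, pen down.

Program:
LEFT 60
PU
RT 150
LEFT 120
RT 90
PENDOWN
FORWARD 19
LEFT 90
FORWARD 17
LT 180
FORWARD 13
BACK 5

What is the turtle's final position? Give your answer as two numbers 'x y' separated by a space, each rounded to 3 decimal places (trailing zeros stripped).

Executing turtle program step by step:
Start: pos=(0,0), heading=0, pen down
LT 60: heading 0 -> 60
PU: pen up
RT 150: heading 60 -> 270
LT 120: heading 270 -> 30
RT 90: heading 30 -> 300
PD: pen down
FD 19: (0,0) -> (9.5,-16.454) [heading=300, draw]
LT 90: heading 300 -> 30
FD 17: (9.5,-16.454) -> (24.222,-7.954) [heading=30, draw]
LT 180: heading 30 -> 210
FD 13: (24.222,-7.954) -> (12.964,-14.454) [heading=210, draw]
BK 5: (12.964,-14.454) -> (17.294,-11.954) [heading=210, draw]
Final: pos=(17.294,-11.954), heading=210, 4 segment(s) drawn

Answer: 17.294 -11.954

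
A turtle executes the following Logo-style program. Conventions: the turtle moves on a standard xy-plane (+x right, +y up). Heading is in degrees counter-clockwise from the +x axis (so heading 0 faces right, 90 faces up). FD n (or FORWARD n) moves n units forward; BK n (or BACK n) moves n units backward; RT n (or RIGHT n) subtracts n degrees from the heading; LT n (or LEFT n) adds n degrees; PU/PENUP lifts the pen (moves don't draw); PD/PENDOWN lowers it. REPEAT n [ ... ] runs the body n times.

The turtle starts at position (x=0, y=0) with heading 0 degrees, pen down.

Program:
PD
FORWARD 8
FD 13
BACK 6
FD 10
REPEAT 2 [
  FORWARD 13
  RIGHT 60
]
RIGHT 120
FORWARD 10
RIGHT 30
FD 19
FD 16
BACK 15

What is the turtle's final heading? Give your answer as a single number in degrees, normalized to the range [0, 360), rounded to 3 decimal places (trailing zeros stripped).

Answer: 90

Derivation:
Executing turtle program step by step:
Start: pos=(0,0), heading=0, pen down
PD: pen down
FD 8: (0,0) -> (8,0) [heading=0, draw]
FD 13: (8,0) -> (21,0) [heading=0, draw]
BK 6: (21,0) -> (15,0) [heading=0, draw]
FD 10: (15,0) -> (25,0) [heading=0, draw]
REPEAT 2 [
  -- iteration 1/2 --
  FD 13: (25,0) -> (38,0) [heading=0, draw]
  RT 60: heading 0 -> 300
  -- iteration 2/2 --
  FD 13: (38,0) -> (44.5,-11.258) [heading=300, draw]
  RT 60: heading 300 -> 240
]
RT 120: heading 240 -> 120
FD 10: (44.5,-11.258) -> (39.5,-2.598) [heading=120, draw]
RT 30: heading 120 -> 90
FD 19: (39.5,-2.598) -> (39.5,16.402) [heading=90, draw]
FD 16: (39.5,16.402) -> (39.5,32.402) [heading=90, draw]
BK 15: (39.5,32.402) -> (39.5,17.402) [heading=90, draw]
Final: pos=(39.5,17.402), heading=90, 10 segment(s) drawn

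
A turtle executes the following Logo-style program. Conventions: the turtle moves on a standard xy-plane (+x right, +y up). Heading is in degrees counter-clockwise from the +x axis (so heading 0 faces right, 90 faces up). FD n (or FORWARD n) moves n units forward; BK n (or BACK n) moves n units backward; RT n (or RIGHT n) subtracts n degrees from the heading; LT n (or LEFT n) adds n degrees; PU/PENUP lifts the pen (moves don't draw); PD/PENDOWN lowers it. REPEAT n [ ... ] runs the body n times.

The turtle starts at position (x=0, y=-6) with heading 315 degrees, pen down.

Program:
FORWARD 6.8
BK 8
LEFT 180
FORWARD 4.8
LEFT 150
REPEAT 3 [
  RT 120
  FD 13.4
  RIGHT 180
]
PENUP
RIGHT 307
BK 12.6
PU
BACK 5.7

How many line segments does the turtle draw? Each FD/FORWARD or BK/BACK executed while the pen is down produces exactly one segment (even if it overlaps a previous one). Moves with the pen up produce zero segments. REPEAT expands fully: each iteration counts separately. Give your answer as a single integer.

Answer: 6

Derivation:
Executing turtle program step by step:
Start: pos=(0,-6), heading=315, pen down
FD 6.8: (0,-6) -> (4.808,-10.808) [heading=315, draw]
BK 8: (4.808,-10.808) -> (-0.849,-5.151) [heading=315, draw]
LT 180: heading 315 -> 135
FD 4.8: (-0.849,-5.151) -> (-4.243,-1.757) [heading=135, draw]
LT 150: heading 135 -> 285
REPEAT 3 [
  -- iteration 1/3 --
  RT 120: heading 285 -> 165
  FD 13.4: (-4.243,-1.757) -> (-17.186,1.711) [heading=165, draw]
  RT 180: heading 165 -> 345
  -- iteration 2/3 --
  RT 120: heading 345 -> 225
  FD 13.4: (-17.186,1.711) -> (-26.661,-7.764) [heading=225, draw]
  RT 180: heading 225 -> 45
  -- iteration 3/3 --
  RT 120: heading 45 -> 285
  FD 13.4: (-26.661,-7.764) -> (-23.193,-20.708) [heading=285, draw]
  RT 180: heading 285 -> 105
]
PU: pen up
RT 307: heading 105 -> 158
BK 12.6: (-23.193,-20.708) -> (-11.511,-25.428) [heading=158, move]
PU: pen up
BK 5.7: (-11.511,-25.428) -> (-6.226,-27.563) [heading=158, move]
Final: pos=(-6.226,-27.563), heading=158, 6 segment(s) drawn
Segments drawn: 6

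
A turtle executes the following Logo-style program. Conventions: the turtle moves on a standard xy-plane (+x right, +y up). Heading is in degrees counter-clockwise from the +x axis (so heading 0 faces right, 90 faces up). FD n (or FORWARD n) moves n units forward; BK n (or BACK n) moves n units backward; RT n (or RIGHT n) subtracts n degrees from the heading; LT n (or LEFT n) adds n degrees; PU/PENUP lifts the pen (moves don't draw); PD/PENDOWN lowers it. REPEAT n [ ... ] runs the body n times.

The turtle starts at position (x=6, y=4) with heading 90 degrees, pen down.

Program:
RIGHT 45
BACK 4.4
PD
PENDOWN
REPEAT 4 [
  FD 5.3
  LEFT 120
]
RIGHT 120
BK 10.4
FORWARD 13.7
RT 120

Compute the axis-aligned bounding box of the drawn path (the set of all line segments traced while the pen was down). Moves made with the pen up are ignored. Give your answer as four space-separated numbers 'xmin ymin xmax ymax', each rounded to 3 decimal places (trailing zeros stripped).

Answer: -0.718 -2.718 8.97 6.97

Derivation:
Executing turtle program step by step:
Start: pos=(6,4), heading=90, pen down
RT 45: heading 90 -> 45
BK 4.4: (6,4) -> (2.889,0.889) [heading=45, draw]
PD: pen down
PD: pen down
REPEAT 4 [
  -- iteration 1/4 --
  FD 5.3: (2.889,0.889) -> (6.636,4.636) [heading=45, draw]
  LT 120: heading 45 -> 165
  -- iteration 2/4 --
  FD 5.3: (6.636,4.636) -> (1.517,6.008) [heading=165, draw]
  LT 120: heading 165 -> 285
  -- iteration 3/4 --
  FD 5.3: (1.517,6.008) -> (2.889,0.889) [heading=285, draw]
  LT 120: heading 285 -> 45
  -- iteration 4/4 --
  FD 5.3: (2.889,0.889) -> (6.636,4.636) [heading=45, draw]
  LT 120: heading 45 -> 165
]
RT 120: heading 165 -> 45
BK 10.4: (6.636,4.636) -> (-0.718,-2.718) [heading=45, draw]
FD 13.7: (-0.718,-2.718) -> (8.97,6.97) [heading=45, draw]
RT 120: heading 45 -> 285
Final: pos=(8.97,6.97), heading=285, 7 segment(s) drawn

Segment endpoints: x in {-0.718, 1.517, 2.889, 2.889, 6, 6.636, 6.636, 8.97}, y in {-2.718, 0.889, 4, 4.636, 4.636, 6.008, 6.97}
xmin=-0.718, ymin=-2.718, xmax=8.97, ymax=6.97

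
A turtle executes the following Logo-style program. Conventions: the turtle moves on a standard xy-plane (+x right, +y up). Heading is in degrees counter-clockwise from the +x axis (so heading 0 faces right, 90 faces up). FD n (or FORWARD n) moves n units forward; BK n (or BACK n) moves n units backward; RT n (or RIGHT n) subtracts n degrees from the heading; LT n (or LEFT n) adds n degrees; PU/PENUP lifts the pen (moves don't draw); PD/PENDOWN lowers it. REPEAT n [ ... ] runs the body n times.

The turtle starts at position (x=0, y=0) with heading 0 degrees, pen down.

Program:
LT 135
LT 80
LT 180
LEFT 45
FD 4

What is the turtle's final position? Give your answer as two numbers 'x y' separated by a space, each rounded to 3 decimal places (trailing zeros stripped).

Executing turtle program step by step:
Start: pos=(0,0), heading=0, pen down
LT 135: heading 0 -> 135
LT 80: heading 135 -> 215
LT 180: heading 215 -> 35
LT 45: heading 35 -> 80
FD 4: (0,0) -> (0.695,3.939) [heading=80, draw]
Final: pos=(0.695,3.939), heading=80, 1 segment(s) drawn

Answer: 0.695 3.939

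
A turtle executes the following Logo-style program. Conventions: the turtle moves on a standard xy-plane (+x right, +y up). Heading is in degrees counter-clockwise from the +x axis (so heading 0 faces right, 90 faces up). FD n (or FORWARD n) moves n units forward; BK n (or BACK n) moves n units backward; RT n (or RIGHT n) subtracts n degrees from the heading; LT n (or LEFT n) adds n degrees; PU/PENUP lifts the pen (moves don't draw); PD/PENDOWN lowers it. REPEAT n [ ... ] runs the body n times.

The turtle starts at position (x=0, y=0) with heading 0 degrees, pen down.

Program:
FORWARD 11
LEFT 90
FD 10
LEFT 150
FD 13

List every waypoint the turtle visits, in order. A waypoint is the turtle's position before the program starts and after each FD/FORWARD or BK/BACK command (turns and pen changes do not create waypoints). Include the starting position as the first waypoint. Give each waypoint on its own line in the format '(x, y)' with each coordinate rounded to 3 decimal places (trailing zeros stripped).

Answer: (0, 0)
(11, 0)
(11, 10)
(4.5, -1.258)

Derivation:
Executing turtle program step by step:
Start: pos=(0,0), heading=0, pen down
FD 11: (0,0) -> (11,0) [heading=0, draw]
LT 90: heading 0 -> 90
FD 10: (11,0) -> (11,10) [heading=90, draw]
LT 150: heading 90 -> 240
FD 13: (11,10) -> (4.5,-1.258) [heading=240, draw]
Final: pos=(4.5,-1.258), heading=240, 3 segment(s) drawn
Waypoints (4 total):
(0, 0)
(11, 0)
(11, 10)
(4.5, -1.258)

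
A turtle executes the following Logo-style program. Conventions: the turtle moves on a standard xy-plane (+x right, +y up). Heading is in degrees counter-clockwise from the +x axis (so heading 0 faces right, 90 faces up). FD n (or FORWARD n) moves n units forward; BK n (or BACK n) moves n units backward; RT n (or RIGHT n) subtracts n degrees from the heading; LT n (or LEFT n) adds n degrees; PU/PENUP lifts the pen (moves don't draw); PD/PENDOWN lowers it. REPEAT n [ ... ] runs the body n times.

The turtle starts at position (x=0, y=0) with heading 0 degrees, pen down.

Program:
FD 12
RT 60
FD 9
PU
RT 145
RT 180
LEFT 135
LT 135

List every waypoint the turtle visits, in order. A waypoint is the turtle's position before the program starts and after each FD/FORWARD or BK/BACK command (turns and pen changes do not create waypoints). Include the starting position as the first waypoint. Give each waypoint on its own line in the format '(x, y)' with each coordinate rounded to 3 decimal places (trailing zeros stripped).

Answer: (0, 0)
(12, 0)
(16.5, -7.794)

Derivation:
Executing turtle program step by step:
Start: pos=(0,0), heading=0, pen down
FD 12: (0,0) -> (12,0) [heading=0, draw]
RT 60: heading 0 -> 300
FD 9: (12,0) -> (16.5,-7.794) [heading=300, draw]
PU: pen up
RT 145: heading 300 -> 155
RT 180: heading 155 -> 335
LT 135: heading 335 -> 110
LT 135: heading 110 -> 245
Final: pos=(16.5,-7.794), heading=245, 2 segment(s) drawn
Waypoints (3 total):
(0, 0)
(12, 0)
(16.5, -7.794)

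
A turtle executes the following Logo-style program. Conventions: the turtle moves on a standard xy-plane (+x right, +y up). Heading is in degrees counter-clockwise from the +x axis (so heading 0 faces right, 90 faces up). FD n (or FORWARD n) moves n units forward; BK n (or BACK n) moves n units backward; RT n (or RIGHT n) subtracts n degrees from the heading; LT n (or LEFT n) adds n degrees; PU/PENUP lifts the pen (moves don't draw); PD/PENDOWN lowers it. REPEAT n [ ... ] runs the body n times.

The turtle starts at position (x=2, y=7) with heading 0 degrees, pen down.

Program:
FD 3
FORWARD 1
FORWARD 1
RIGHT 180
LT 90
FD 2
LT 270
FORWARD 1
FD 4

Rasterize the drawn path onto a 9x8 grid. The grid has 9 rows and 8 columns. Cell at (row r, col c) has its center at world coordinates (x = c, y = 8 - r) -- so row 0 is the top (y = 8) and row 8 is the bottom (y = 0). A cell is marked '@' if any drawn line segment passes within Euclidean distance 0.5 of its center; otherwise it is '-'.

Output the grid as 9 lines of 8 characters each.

Segment 0: (2,7) -> (5,7)
Segment 1: (5,7) -> (6,7)
Segment 2: (6,7) -> (7,7)
Segment 3: (7,7) -> (7,5)
Segment 4: (7,5) -> (6,5)
Segment 5: (6,5) -> (2,5)

Answer: --------
--@@@@@@
-------@
--@@@@@@
--------
--------
--------
--------
--------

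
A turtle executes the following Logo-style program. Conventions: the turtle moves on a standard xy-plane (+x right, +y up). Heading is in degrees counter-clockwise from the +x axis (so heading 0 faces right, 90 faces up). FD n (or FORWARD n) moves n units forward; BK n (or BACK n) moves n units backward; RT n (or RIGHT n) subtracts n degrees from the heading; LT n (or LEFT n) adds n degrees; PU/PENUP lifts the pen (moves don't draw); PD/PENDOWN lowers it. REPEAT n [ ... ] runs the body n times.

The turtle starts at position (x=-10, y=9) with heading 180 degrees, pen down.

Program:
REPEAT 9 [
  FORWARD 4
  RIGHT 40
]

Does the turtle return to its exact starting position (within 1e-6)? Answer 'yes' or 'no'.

Answer: yes

Derivation:
Executing turtle program step by step:
Start: pos=(-10,9), heading=180, pen down
REPEAT 9 [
  -- iteration 1/9 --
  FD 4: (-10,9) -> (-14,9) [heading=180, draw]
  RT 40: heading 180 -> 140
  -- iteration 2/9 --
  FD 4: (-14,9) -> (-17.064,11.571) [heading=140, draw]
  RT 40: heading 140 -> 100
  -- iteration 3/9 --
  FD 4: (-17.064,11.571) -> (-17.759,15.51) [heading=100, draw]
  RT 40: heading 100 -> 60
  -- iteration 4/9 --
  FD 4: (-17.759,15.51) -> (-15.759,18.974) [heading=60, draw]
  RT 40: heading 60 -> 20
  -- iteration 5/9 --
  FD 4: (-15.759,18.974) -> (-12,20.343) [heading=20, draw]
  RT 40: heading 20 -> 340
  -- iteration 6/9 --
  FD 4: (-12,20.343) -> (-8.241,18.974) [heading=340, draw]
  RT 40: heading 340 -> 300
  -- iteration 7/9 --
  FD 4: (-8.241,18.974) -> (-6.241,15.51) [heading=300, draw]
  RT 40: heading 300 -> 260
  -- iteration 8/9 --
  FD 4: (-6.241,15.51) -> (-6.936,11.571) [heading=260, draw]
  RT 40: heading 260 -> 220
  -- iteration 9/9 --
  FD 4: (-6.936,11.571) -> (-10,9) [heading=220, draw]
  RT 40: heading 220 -> 180
]
Final: pos=(-10,9), heading=180, 9 segment(s) drawn

Start position: (-10, 9)
Final position: (-10, 9)
Distance = 0; < 1e-6 -> CLOSED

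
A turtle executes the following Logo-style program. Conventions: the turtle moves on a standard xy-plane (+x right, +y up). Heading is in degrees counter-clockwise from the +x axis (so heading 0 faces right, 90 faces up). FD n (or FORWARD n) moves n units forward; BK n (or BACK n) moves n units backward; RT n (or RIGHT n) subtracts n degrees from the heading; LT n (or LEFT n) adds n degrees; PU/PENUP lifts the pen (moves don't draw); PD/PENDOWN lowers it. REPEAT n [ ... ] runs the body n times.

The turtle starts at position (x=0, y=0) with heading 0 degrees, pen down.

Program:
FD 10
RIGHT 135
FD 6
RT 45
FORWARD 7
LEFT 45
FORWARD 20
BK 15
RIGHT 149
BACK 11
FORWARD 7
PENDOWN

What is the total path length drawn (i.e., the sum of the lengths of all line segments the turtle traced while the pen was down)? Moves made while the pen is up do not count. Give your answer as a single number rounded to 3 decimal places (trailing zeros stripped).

Executing turtle program step by step:
Start: pos=(0,0), heading=0, pen down
FD 10: (0,0) -> (10,0) [heading=0, draw]
RT 135: heading 0 -> 225
FD 6: (10,0) -> (5.757,-4.243) [heading=225, draw]
RT 45: heading 225 -> 180
FD 7: (5.757,-4.243) -> (-1.243,-4.243) [heading=180, draw]
LT 45: heading 180 -> 225
FD 20: (-1.243,-4.243) -> (-15.385,-18.385) [heading=225, draw]
BK 15: (-15.385,-18.385) -> (-4.778,-7.778) [heading=225, draw]
RT 149: heading 225 -> 76
BK 11: (-4.778,-7.778) -> (-7.439,-18.451) [heading=76, draw]
FD 7: (-7.439,-18.451) -> (-5.746,-11.659) [heading=76, draw]
PD: pen down
Final: pos=(-5.746,-11.659), heading=76, 7 segment(s) drawn

Segment lengths:
  seg 1: (0,0) -> (10,0), length = 10
  seg 2: (10,0) -> (5.757,-4.243), length = 6
  seg 3: (5.757,-4.243) -> (-1.243,-4.243), length = 7
  seg 4: (-1.243,-4.243) -> (-15.385,-18.385), length = 20
  seg 5: (-15.385,-18.385) -> (-4.778,-7.778), length = 15
  seg 6: (-4.778,-7.778) -> (-7.439,-18.451), length = 11
  seg 7: (-7.439,-18.451) -> (-5.746,-11.659), length = 7
Total = 76

Answer: 76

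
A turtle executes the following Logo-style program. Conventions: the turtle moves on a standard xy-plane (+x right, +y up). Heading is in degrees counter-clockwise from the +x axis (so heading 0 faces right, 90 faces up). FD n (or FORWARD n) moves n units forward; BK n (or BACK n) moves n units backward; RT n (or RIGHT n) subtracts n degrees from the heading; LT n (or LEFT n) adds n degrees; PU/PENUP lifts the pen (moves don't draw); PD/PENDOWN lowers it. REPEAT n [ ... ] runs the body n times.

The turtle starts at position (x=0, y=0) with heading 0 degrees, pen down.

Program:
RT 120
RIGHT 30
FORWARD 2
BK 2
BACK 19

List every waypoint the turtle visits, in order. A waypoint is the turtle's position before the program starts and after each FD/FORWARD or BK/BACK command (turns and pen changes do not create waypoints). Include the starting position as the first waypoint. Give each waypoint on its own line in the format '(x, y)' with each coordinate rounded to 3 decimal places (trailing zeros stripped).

Answer: (0, 0)
(-1.732, -1)
(0, 0)
(16.454, 9.5)

Derivation:
Executing turtle program step by step:
Start: pos=(0,0), heading=0, pen down
RT 120: heading 0 -> 240
RT 30: heading 240 -> 210
FD 2: (0,0) -> (-1.732,-1) [heading=210, draw]
BK 2: (-1.732,-1) -> (0,0) [heading=210, draw]
BK 19: (0,0) -> (16.454,9.5) [heading=210, draw]
Final: pos=(16.454,9.5), heading=210, 3 segment(s) drawn
Waypoints (4 total):
(0, 0)
(-1.732, -1)
(0, 0)
(16.454, 9.5)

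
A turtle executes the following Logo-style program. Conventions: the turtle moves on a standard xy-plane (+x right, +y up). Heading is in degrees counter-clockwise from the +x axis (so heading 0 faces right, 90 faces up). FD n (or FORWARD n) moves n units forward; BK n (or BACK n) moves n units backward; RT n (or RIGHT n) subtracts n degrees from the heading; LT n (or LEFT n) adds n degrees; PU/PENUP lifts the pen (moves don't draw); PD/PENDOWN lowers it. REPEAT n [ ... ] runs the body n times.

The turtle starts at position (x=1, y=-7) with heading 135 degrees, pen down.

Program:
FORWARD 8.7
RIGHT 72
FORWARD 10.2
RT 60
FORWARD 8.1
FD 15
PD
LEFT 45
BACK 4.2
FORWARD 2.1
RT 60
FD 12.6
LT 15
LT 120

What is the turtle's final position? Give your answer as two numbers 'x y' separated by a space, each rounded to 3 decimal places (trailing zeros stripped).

Answer: 33.467 5.269

Derivation:
Executing turtle program step by step:
Start: pos=(1,-7), heading=135, pen down
FD 8.7: (1,-7) -> (-5.152,-0.848) [heading=135, draw]
RT 72: heading 135 -> 63
FD 10.2: (-5.152,-0.848) -> (-0.521,8.24) [heading=63, draw]
RT 60: heading 63 -> 3
FD 8.1: (-0.521,8.24) -> (7.568,8.664) [heading=3, draw]
FD 15: (7.568,8.664) -> (22.547,9.449) [heading=3, draw]
PD: pen down
LT 45: heading 3 -> 48
BK 4.2: (22.547,9.449) -> (19.737,6.328) [heading=48, draw]
FD 2.1: (19.737,6.328) -> (21.142,7.888) [heading=48, draw]
RT 60: heading 48 -> 348
FD 12.6: (21.142,7.888) -> (33.467,5.269) [heading=348, draw]
LT 15: heading 348 -> 3
LT 120: heading 3 -> 123
Final: pos=(33.467,5.269), heading=123, 7 segment(s) drawn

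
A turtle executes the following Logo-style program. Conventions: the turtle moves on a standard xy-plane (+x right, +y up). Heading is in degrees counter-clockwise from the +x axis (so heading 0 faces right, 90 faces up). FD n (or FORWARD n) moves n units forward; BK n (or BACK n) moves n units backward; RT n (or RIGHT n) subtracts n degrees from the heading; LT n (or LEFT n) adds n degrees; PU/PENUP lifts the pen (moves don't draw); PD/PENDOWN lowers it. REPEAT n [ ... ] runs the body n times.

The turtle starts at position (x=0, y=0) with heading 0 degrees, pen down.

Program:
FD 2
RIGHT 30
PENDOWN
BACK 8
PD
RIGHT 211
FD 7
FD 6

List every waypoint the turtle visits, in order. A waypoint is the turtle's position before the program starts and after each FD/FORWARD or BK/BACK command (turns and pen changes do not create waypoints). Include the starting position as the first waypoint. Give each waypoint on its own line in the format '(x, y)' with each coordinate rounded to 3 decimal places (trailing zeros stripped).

Answer: (0, 0)
(2, 0)
(-4.928, 4)
(-8.322, 10.122)
(-11.231, 15.37)

Derivation:
Executing turtle program step by step:
Start: pos=(0,0), heading=0, pen down
FD 2: (0,0) -> (2,0) [heading=0, draw]
RT 30: heading 0 -> 330
PD: pen down
BK 8: (2,0) -> (-4.928,4) [heading=330, draw]
PD: pen down
RT 211: heading 330 -> 119
FD 7: (-4.928,4) -> (-8.322,10.122) [heading=119, draw]
FD 6: (-8.322,10.122) -> (-11.231,15.37) [heading=119, draw]
Final: pos=(-11.231,15.37), heading=119, 4 segment(s) drawn
Waypoints (5 total):
(0, 0)
(2, 0)
(-4.928, 4)
(-8.322, 10.122)
(-11.231, 15.37)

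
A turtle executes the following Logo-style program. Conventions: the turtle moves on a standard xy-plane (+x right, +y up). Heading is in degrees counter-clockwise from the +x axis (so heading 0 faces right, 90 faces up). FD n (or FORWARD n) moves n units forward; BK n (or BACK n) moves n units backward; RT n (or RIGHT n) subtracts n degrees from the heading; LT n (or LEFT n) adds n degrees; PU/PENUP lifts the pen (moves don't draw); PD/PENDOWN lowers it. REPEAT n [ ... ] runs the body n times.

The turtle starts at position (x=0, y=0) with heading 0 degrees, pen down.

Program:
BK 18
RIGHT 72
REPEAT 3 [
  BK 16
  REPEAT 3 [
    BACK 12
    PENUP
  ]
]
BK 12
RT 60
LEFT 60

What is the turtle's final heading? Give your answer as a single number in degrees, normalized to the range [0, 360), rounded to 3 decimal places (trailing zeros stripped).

Answer: 288

Derivation:
Executing turtle program step by step:
Start: pos=(0,0), heading=0, pen down
BK 18: (0,0) -> (-18,0) [heading=0, draw]
RT 72: heading 0 -> 288
REPEAT 3 [
  -- iteration 1/3 --
  BK 16: (-18,0) -> (-22.944,15.217) [heading=288, draw]
  REPEAT 3 [
    -- iteration 1/3 --
    BK 12: (-22.944,15.217) -> (-26.652,26.63) [heading=288, draw]
    PU: pen up
    -- iteration 2/3 --
    BK 12: (-26.652,26.63) -> (-30.361,38.042) [heading=288, move]
    PU: pen up
    -- iteration 3/3 --
    BK 12: (-30.361,38.042) -> (-34.069,49.455) [heading=288, move]
    PU: pen up
  ]
  -- iteration 2/3 --
  BK 16: (-34.069,49.455) -> (-39.013,64.672) [heading=288, move]
  REPEAT 3 [
    -- iteration 1/3 --
    BK 12: (-39.013,64.672) -> (-42.721,76.085) [heading=288, move]
    PU: pen up
    -- iteration 2/3 --
    BK 12: (-42.721,76.085) -> (-46.43,87.497) [heading=288, move]
    PU: pen up
    -- iteration 3/3 --
    BK 12: (-46.43,87.497) -> (-50.138,98.91) [heading=288, move]
    PU: pen up
  ]
  -- iteration 3/3 --
  BK 16: (-50.138,98.91) -> (-55.082,114.127) [heading=288, move]
  REPEAT 3 [
    -- iteration 1/3 --
    BK 12: (-55.082,114.127) -> (-58.79,125.539) [heading=288, move]
    PU: pen up
    -- iteration 2/3 --
    BK 12: (-58.79,125.539) -> (-62.498,136.952) [heading=288, move]
    PU: pen up
    -- iteration 3/3 --
    BK 12: (-62.498,136.952) -> (-66.207,148.365) [heading=288, move]
    PU: pen up
  ]
]
BK 12: (-66.207,148.365) -> (-69.915,159.777) [heading=288, move]
RT 60: heading 288 -> 228
LT 60: heading 228 -> 288
Final: pos=(-69.915,159.777), heading=288, 3 segment(s) drawn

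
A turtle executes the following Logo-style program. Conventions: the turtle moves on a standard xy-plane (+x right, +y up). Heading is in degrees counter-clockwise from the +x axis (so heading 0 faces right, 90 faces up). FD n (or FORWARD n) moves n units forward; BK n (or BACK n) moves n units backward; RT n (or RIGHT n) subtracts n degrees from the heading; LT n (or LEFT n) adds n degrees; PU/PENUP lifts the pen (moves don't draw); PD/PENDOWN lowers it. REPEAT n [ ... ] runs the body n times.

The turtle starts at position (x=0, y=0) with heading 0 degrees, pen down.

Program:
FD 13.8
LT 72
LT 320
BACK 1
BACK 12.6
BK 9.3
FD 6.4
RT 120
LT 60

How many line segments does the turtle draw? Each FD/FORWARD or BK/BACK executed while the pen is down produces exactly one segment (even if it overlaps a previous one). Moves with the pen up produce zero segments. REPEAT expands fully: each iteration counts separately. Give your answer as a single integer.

Executing turtle program step by step:
Start: pos=(0,0), heading=0, pen down
FD 13.8: (0,0) -> (13.8,0) [heading=0, draw]
LT 72: heading 0 -> 72
LT 320: heading 72 -> 32
BK 1: (13.8,0) -> (12.952,-0.53) [heading=32, draw]
BK 12.6: (12.952,-0.53) -> (2.267,-7.207) [heading=32, draw]
BK 9.3: (2.267,-7.207) -> (-5.62,-12.135) [heading=32, draw]
FD 6.4: (-5.62,-12.135) -> (-0.193,-8.744) [heading=32, draw]
RT 120: heading 32 -> 272
LT 60: heading 272 -> 332
Final: pos=(-0.193,-8.744), heading=332, 5 segment(s) drawn
Segments drawn: 5

Answer: 5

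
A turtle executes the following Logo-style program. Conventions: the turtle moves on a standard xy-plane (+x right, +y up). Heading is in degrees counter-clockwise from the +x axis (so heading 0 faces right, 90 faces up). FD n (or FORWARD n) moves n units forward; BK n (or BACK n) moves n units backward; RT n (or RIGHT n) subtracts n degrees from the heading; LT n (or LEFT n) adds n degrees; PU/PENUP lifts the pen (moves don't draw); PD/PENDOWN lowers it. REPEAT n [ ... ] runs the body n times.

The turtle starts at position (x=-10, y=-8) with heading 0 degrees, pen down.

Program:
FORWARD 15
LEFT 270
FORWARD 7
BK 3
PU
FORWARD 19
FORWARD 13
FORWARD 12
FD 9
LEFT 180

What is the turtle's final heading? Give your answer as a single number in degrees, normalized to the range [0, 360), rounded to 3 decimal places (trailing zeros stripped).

Answer: 90

Derivation:
Executing turtle program step by step:
Start: pos=(-10,-8), heading=0, pen down
FD 15: (-10,-8) -> (5,-8) [heading=0, draw]
LT 270: heading 0 -> 270
FD 7: (5,-8) -> (5,-15) [heading=270, draw]
BK 3: (5,-15) -> (5,-12) [heading=270, draw]
PU: pen up
FD 19: (5,-12) -> (5,-31) [heading=270, move]
FD 13: (5,-31) -> (5,-44) [heading=270, move]
FD 12: (5,-44) -> (5,-56) [heading=270, move]
FD 9: (5,-56) -> (5,-65) [heading=270, move]
LT 180: heading 270 -> 90
Final: pos=(5,-65), heading=90, 3 segment(s) drawn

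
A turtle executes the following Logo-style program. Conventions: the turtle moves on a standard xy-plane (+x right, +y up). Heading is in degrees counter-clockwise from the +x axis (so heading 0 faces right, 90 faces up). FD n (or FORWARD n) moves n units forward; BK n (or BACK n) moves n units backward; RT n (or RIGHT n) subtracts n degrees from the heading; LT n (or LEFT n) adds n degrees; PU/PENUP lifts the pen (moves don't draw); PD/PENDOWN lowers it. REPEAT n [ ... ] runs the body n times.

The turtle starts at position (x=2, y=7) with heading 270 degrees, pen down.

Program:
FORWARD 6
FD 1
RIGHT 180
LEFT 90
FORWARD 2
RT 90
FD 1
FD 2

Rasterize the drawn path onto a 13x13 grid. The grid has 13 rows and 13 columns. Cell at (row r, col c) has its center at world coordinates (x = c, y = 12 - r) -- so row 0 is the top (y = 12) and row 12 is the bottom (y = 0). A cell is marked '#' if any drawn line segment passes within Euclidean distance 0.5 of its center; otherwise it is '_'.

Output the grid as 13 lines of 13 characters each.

Answer: _____________
_____________
_____________
_____________
_____________
__#__________
__#__________
__#__________
__#__________
#_#__________
#_#__________
#_#__________
###__________

Derivation:
Segment 0: (2,7) -> (2,1)
Segment 1: (2,1) -> (2,0)
Segment 2: (2,0) -> (-0,0)
Segment 3: (-0,0) -> (-0,1)
Segment 4: (-0,1) -> (-0,3)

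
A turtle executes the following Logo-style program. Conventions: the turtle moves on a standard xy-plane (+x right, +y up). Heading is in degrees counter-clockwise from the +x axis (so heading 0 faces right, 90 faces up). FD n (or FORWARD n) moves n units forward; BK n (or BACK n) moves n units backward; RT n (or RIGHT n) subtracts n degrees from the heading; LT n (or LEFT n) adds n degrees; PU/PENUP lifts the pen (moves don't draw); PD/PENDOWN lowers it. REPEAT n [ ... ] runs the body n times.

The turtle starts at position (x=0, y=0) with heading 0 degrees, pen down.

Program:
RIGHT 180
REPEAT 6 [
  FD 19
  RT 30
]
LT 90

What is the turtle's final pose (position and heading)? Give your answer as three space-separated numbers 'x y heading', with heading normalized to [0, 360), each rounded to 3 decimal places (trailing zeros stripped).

Executing turtle program step by step:
Start: pos=(0,0), heading=0, pen down
RT 180: heading 0 -> 180
REPEAT 6 [
  -- iteration 1/6 --
  FD 19: (0,0) -> (-19,0) [heading=180, draw]
  RT 30: heading 180 -> 150
  -- iteration 2/6 --
  FD 19: (-19,0) -> (-35.454,9.5) [heading=150, draw]
  RT 30: heading 150 -> 120
  -- iteration 3/6 --
  FD 19: (-35.454,9.5) -> (-44.954,25.954) [heading=120, draw]
  RT 30: heading 120 -> 90
  -- iteration 4/6 --
  FD 19: (-44.954,25.954) -> (-44.954,44.954) [heading=90, draw]
  RT 30: heading 90 -> 60
  -- iteration 5/6 --
  FD 19: (-44.954,44.954) -> (-35.454,61.409) [heading=60, draw]
  RT 30: heading 60 -> 30
  -- iteration 6/6 --
  FD 19: (-35.454,61.409) -> (-19,70.909) [heading=30, draw]
  RT 30: heading 30 -> 0
]
LT 90: heading 0 -> 90
Final: pos=(-19,70.909), heading=90, 6 segment(s) drawn

Answer: -19 70.909 90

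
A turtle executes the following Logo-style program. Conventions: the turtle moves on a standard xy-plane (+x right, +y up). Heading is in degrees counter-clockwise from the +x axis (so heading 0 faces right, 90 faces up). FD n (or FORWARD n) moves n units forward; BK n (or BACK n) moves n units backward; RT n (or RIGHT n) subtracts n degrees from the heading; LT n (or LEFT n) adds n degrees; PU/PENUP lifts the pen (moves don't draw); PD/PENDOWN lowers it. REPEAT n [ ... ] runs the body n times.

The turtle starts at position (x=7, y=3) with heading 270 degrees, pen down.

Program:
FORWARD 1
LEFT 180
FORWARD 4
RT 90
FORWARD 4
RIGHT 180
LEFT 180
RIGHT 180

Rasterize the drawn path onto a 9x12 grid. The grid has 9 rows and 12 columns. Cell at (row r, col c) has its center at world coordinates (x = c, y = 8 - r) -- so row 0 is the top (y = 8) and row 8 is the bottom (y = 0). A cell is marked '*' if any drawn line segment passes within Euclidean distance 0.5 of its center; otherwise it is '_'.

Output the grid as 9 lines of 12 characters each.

Segment 0: (7,3) -> (7,2)
Segment 1: (7,2) -> (7,6)
Segment 2: (7,6) -> (11,6)

Answer: ____________
____________
_______*****
_______*____
_______*____
_______*____
_______*____
____________
____________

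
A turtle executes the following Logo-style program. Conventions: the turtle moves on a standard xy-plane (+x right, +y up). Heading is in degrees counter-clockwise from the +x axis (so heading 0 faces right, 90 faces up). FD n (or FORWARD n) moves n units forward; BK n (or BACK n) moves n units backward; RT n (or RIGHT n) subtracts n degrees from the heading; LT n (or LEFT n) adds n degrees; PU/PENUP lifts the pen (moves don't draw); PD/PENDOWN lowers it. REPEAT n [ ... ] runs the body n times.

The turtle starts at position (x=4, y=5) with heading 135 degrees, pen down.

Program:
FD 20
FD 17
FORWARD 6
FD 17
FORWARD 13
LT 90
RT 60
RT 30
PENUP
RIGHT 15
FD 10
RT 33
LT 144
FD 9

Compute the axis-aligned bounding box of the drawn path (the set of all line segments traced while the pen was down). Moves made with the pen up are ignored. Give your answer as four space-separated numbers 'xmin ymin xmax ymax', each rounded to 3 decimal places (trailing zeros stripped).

Answer: -47.619 5 4 56.619

Derivation:
Executing turtle program step by step:
Start: pos=(4,5), heading=135, pen down
FD 20: (4,5) -> (-10.142,19.142) [heading=135, draw]
FD 17: (-10.142,19.142) -> (-22.163,31.163) [heading=135, draw]
FD 6: (-22.163,31.163) -> (-26.406,35.406) [heading=135, draw]
FD 17: (-26.406,35.406) -> (-38.426,47.426) [heading=135, draw]
FD 13: (-38.426,47.426) -> (-47.619,56.619) [heading=135, draw]
LT 90: heading 135 -> 225
RT 60: heading 225 -> 165
RT 30: heading 165 -> 135
PU: pen up
RT 15: heading 135 -> 120
FD 10: (-47.619,56.619) -> (-52.619,65.279) [heading=120, move]
RT 33: heading 120 -> 87
LT 144: heading 87 -> 231
FD 9: (-52.619,65.279) -> (-58.283,58.285) [heading=231, move]
Final: pos=(-58.283,58.285), heading=231, 5 segment(s) drawn

Segment endpoints: x in {-47.619, -38.426, -26.406, -22.163, -10.142, 4}, y in {5, 19.142, 31.163, 35.406, 47.426, 56.619}
xmin=-47.619, ymin=5, xmax=4, ymax=56.619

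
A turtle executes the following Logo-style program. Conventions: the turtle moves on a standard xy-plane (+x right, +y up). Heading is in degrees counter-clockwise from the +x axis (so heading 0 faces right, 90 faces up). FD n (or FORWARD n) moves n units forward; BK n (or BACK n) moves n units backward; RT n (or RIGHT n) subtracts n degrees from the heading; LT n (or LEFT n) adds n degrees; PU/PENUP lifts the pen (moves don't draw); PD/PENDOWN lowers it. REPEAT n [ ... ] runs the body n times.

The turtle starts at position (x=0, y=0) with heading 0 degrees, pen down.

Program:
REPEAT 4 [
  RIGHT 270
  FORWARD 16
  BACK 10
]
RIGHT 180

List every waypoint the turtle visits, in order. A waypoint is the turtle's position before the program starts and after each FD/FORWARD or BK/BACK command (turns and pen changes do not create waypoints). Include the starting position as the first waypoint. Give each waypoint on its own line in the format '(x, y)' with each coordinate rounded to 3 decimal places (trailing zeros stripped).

Executing turtle program step by step:
Start: pos=(0,0), heading=0, pen down
REPEAT 4 [
  -- iteration 1/4 --
  RT 270: heading 0 -> 90
  FD 16: (0,0) -> (0,16) [heading=90, draw]
  BK 10: (0,16) -> (0,6) [heading=90, draw]
  -- iteration 2/4 --
  RT 270: heading 90 -> 180
  FD 16: (0,6) -> (-16,6) [heading=180, draw]
  BK 10: (-16,6) -> (-6,6) [heading=180, draw]
  -- iteration 3/4 --
  RT 270: heading 180 -> 270
  FD 16: (-6,6) -> (-6,-10) [heading=270, draw]
  BK 10: (-6,-10) -> (-6,0) [heading=270, draw]
  -- iteration 4/4 --
  RT 270: heading 270 -> 0
  FD 16: (-6,0) -> (10,0) [heading=0, draw]
  BK 10: (10,0) -> (0,0) [heading=0, draw]
]
RT 180: heading 0 -> 180
Final: pos=(0,0), heading=180, 8 segment(s) drawn
Waypoints (9 total):
(0, 0)
(0, 16)
(0, 6)
(-16, 6)
(-6, 6)
(-6, -10)
(-6, 0)
(10, 0)
(0, 0)

Answer: (0, 0)
(0, 16)
(0, 6)
(-16, 6)
(-6, 6)
(-6, -10)
(-6, 0)
(10, 0)
(0, 0)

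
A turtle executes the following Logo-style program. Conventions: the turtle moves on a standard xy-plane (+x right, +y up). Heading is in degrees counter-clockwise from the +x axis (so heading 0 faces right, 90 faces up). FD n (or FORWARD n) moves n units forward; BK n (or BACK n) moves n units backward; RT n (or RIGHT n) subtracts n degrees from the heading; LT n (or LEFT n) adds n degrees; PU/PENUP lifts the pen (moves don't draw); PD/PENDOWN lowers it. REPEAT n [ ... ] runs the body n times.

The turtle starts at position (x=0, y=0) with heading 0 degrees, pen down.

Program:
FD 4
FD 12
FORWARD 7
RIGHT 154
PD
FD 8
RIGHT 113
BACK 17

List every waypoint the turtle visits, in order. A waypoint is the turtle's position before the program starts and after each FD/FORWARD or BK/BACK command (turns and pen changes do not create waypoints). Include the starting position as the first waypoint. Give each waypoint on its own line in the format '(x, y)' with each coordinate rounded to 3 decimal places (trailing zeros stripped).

Answer: (0, 0)
(4, 0)
(16, 0)
(23, 0)
(15.81, -3.507)
(16.699, -20.484)

Derivation:
Executing turtle program step by step:
Start: pos=(0,0), heading=0, pen down
FD 4: (0,0) -> (4,0) [heading=0, draw]
FD 12: (4,0) -> (16,0) [heading=0, draw]
FD 7: (16,0) -> (23,0) [heading=0, draw]
RT 154: heading 0 -> 206
PD: pen down
FD 8: (23,0) -> (15.81,-3.507) [heading=206, draw]
RT 113: heading 206 -> 93
BK 17: (15.81,-3.507) -> (16.699,-20.484) [heading=93, draw]
Final: pos=(16.699,-20.484), heading=93, 5 segment(s) drawn
Waypoints (6 total):
(0, 0)
(4, 0)
(16, 0)
(23, 0)
(15.81, -3.507)
(16.699, -20.484)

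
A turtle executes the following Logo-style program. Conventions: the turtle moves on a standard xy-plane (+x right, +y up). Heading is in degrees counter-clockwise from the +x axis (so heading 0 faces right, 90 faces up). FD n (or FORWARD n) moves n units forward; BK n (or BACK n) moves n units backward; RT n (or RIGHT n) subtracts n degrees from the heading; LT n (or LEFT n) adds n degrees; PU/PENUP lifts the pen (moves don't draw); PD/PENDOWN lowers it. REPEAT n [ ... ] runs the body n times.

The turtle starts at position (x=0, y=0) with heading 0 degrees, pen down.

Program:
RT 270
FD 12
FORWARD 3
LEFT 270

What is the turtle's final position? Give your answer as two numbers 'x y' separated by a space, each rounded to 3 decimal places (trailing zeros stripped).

Executing turtle program step by step:
Start: pos=(0,0), heading=0, pen down
RT 270: heading 0 -> 90
FD 12: (0,0) -> (0,12) [heading=90, draw]
FD 3: (0,12) -> (0,15) [heading=90, draw]
LT 270: heading 90 -> 0
Final: pos=(0,15), heading=0, 2 segment(s) drawn

Answer: 0 15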